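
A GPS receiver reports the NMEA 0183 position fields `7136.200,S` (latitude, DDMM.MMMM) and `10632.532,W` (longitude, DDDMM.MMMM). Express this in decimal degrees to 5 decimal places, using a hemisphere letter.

71.60333° S, 106.54220° W

Latitude: degrees = first 2 digits = 71, minutes = 36.2; 71 + 36.2/60 = 71.603333
λ: split at 3 digits → 106° and 32.532′; 106 + 32.532/60 = 106.542200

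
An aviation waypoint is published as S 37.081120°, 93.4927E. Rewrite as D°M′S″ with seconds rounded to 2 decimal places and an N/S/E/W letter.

37°04′52.03″ S, 93°29′33.72″ E

φ: whole degrees 37; 4.86720′ → 4′ and 52.0320″
Longitude: 0.492700° → 29.56200′; 0.56200 × 60 = 33.7200″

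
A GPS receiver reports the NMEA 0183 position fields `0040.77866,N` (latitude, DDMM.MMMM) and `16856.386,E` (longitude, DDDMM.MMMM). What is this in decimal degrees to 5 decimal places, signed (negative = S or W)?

0.67964, 168.93977

φ: split at 2 digits → 00° and 40.77866′; 0 + 40.77866/60 = 0.679644
N ⇒ keep positive
Longitude: degrees = first 3 digits = 168, minutes = 56.386; 168 + 56.386/60 = 168.939767
E ⇒ keep positive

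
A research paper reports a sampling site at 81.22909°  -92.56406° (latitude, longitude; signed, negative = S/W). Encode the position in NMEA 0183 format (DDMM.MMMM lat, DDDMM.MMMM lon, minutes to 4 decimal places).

8113.7454,N / 09233.8436,W

Lat: fractional part 0.229090 → 13.745400 minutes
Longitude is negative → W; |value| = 92.564060
λ: fractional part 0.564060 → 33.843600 minutes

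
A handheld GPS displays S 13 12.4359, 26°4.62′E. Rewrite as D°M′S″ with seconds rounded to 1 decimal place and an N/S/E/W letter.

Lat: 12.43590′ → 12′ and 0.43590 × 60 = 26.154″
Lon: 4.62000′ → 4′ and 0.62000 × 60 = 37.200″

13°12′26.2″ S, 26°04′37.2″ E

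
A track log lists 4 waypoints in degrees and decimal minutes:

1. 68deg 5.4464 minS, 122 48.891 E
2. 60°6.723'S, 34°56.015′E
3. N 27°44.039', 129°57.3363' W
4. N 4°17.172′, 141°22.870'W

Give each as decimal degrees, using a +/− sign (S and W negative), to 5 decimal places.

1. -68.09077, 122.81485
2. -60.11205, 34.93358
3. 27.73398, -129.95561
4. 4.28620, -141.38117

Point 1:
  Latitude: 5.4464′ = 0.090773°; total 68.090773
  S ⇒ negate
  λ: 48.891′ = 0.814850°; total 122.814850
  E ⇒ keep positive
Point 2:
  φ: 6.723′ = 0.112050°; total 60.112050
  hemisphere S, so the sign is −
  Lon: 34 + 56.015/60 = 34.933583
  E → positive
Point 3:
  Latitude: 27 + 44.039/60 = 27.733983
  N ⇒ keep positive
  Lon: 129 + 57.3363/60 = 129.955605
  hemisphere W, so the sign is −
Point 4:
  φ: 17.172′ = 0.286200°; total 4.286200
  N → positive
  Lon: 141 + 22.87/60 = 141.381167
  W ⇒ negate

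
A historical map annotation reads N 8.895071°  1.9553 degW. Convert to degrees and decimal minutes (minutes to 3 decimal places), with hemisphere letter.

8° 53.704′ N, 1° 57.318′ W

φ: 8° + 0.895071 × 60 = 8° 53.70426′
λ: 1° + 0.955300 × 60 = 1° 57.31800′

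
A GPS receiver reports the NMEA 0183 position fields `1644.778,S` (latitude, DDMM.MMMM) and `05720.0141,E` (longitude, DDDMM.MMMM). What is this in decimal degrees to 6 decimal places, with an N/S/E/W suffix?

Lat: degrees = first 2 digits = 16, minutes = 44.778; 16 + 44.778/60 = 16.7463000
Longitude: split at 3 digits → 057° and 20.0141′; 57 + 20.0141/60 = 57.3335683

16.746300° S, 57.333568° E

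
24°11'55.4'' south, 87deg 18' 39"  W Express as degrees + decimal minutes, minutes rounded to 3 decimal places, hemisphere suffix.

φ: seconds/60 = 0.92333; minutes = 11 + 0.92333 = 11.92333
Longitude: 18 + 39/60 = 18.65000′

24° 11.923′ S, 87° 18.650′ W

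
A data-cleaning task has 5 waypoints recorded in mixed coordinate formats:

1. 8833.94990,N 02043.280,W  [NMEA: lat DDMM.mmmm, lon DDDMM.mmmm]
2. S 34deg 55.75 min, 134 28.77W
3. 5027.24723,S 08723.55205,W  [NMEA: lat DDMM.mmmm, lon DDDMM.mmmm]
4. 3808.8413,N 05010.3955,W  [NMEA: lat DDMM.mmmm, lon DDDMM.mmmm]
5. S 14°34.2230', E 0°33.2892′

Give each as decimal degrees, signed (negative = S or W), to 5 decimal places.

Point 1:
  φ: split at 2 digits → 88° and 33.9499′; 88 + 33.9499/60 = 88.565832
  N ⇒ keep positive
  Lon: split at 3 digits → 020° and 43.28′; 20 + 43.28/60 = 20.721333
  hemisphere W, so the sign is −
Point 2:
  Lat: 34 + 55.75/60 = 34.929167
  S → negative
  λ: 134 + 28.77/60 = 134.479500
  W ⇒ negate
Point 3:
  Lat: split at 2 digits → 50° and 27.24723′; 50 + 27.24723/60 = 50.454121
  S → negative
  Longitude: split at 3 digits → 087° and 23.55205′; 87 + 23.55205/60 = 87.392534
  W → negative
Point 4:
  φ: degrees = first 2 digits = 38, minutes = 8.8413; 38 + 8.8413/60 = 38.147355
  N ⇒ keep positive
  Lon: degrees = first 3 digits = 50, minutes = 10.3955; 50 + 10.3955/60 = 50.173258
  hemisphere W, so the sign is −
Point 5:
  Latitude: 14 + 34.223/60 = 14.570383
  S → negative
  λ: 0 + 33.2892/60 = 0.554820
  E → positive

1. 88.56583, -20.72133
2. -34.92917, -134.47950
3. -50.45412, -87.39253
4. 38.14736, -50.17326
5. -14.57038, 0.55482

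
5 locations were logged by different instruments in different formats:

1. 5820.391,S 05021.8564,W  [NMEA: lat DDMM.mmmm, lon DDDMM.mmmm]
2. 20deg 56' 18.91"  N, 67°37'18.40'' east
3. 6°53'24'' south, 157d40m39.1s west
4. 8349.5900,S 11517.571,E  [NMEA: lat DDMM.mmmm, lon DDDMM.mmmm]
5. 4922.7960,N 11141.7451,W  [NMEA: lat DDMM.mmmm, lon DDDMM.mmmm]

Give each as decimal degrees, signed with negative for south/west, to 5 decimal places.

1. -58.33985, -50.36427
2. 20.93859, 67.62178
3. -6.89000, -157.67753
4. -83.82650, 115.29285
5. 49.37993, -111.69575

Point 1:
  φ: split at 2 digits → 58° and 20.391′; 58 + 20.391/60 = 58.339850
  S → negative
  Longitude: degrees = first 3 digits = 50, minutes = 21.8564; 50 + 21.8564/60 = 50.364273
  W ⇒ negate
Point 2:
  φ: 20 + 56/60 + 18.91/3600 = 20.938586
  N ⇒ keep positive
  Lon: 37′ + 18.4″ = 37.30667′; 67 + 37.30667/60 = 67.621778
  E → positive
Point 3:
  Latitude: 53′ + 24″ = 53.40000′; 6 + 53.40000/60 = 6.890000
  S → negative
  Lon: 157° + 40/60 + 39.1/3600 = 157 + 0.666667 + 0.010861 = 157.677528
  hemisphere W, so the sign is −
Point 4:
  φ: degrees = first 2 digits = 83, minutes = 49.59; 83 + 49.59/60 = 83.826500
  hemisphere S, so the sign is −
  λ: degrees = first 3 digits = 115, minutes = 17.571; 115 + 17.571/60 = 115.292850
  E → positive
Point 5:
  Latitude: degrees = first 2 digits = 49, minutes = 22.796; 49 + 22.796/60 = 49.379933
  N ⇒ keep positive
  λ: split at 3 digits → 111° and 41.7451′; 111 + 41.7451/60 = 111.695752
  hemisphere W, so the sign is −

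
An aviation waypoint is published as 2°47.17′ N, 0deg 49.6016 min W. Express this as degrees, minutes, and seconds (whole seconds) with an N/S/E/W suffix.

2°47′10″ N, 0°49′36″ W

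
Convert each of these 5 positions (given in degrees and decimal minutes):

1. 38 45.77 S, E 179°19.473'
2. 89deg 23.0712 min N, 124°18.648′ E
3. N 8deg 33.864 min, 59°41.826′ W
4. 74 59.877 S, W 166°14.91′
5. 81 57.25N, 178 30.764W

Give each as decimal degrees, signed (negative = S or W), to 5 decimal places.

Point 1:
  Lat: 45.77′ = 0.762833°; total 38.762833
  S ⇒ negate
  Longitude: 19.473′ = 0.324550°; total 179.324550
  E ⇒ keep positive
Point 2:
  φ: 23.0712′ = 0.384520°; total 89.384520
  N → positive
  Longitude: 18.648′ = 0.310800°; total 124.310800
  E ⇒ keep positive
Point 3:
  Lat: 33.864′ = 0.564400°; total 8.564400
  N → positive
  λ: 41.826′ = 0.697100°; total 59.697100
  hemisphere W, so the sign is −
Point 4:
  Lat: 74 + 59.877/60 = 74.997950
  S → negative
  Lon: 166 + 14.91/60 = 166.248500
  hemisphere W, so the sign is −
Point 5:
  Lat: 57.25′ = 0.954167°; total 81.954167
  N → positive
  Lon: 178 + 30.764/60 = 178.512733
  W ⇒ negate

1. -38.76283, 179.32455
2. 89.38452, 124.31080
3. 8.56440, -59.69710
4. -74.99795, -166.24850
5. 81.95417, -178.51273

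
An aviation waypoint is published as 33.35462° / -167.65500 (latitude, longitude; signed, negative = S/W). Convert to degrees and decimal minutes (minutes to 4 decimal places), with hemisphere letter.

33° 21.2772′ N, 167° 39.3000′ W

Lat: 33° + 0.354620 × 60 = 33° 21.277200′
Longitude is negative → W; |value| = 167.655000
Lon: minutes = (167.655000 − 167) × 60 = 39.300000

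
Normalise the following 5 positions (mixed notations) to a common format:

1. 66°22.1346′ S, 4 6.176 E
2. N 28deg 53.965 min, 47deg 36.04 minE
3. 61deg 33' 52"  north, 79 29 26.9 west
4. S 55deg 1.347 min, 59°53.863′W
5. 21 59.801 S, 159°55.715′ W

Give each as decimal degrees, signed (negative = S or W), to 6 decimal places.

Point 1:
  Lat: 22.1346′ = 0.368910°; total 66.3689100
  S ⇒ negate
  Longitude: 6.176′ = 0.102933°; total 4.1029333
  E ⇒ keep positive
Point 2:
  φ: 28 + 53.965/60 = 28.8994167
  N ⇒ keep positive
  Longitude: 36.04′ = 0.600667°; total 47.6006667
  E ⇒ keep positive
Point 3:
  Latitude: 61° + 33/60 + 52/3600 = 61 + 0.550000 + 0.014444 = 61.5644444
  N ⇒ keep positive
  λ: 79 + 29/60 + 26.9/3600 = 79.4908056
  hemisphere W, so the sign is −
Point 4:
  Lat: 1.347′ = 0.022450°; total 55.0224500
  hemisphere S, so the sign is −
  Lon: 53.863′ = 0.897717°; total 59.8977167
  hemisphere W, so the sign is −
Point 5:
  Lat: 21 + 59.801/60 = 21.9966833
  S ⇒ negate
  Lon: 55.715′ = 0.928583°; total 159.9285833
  W ⇒ negate

1. -66.368910, 4.102933
2. 28.899417, 47.600667
3. 61.564444, -79.490806
4. -55.022450, -59.897717
5. -21.996683, -159.928583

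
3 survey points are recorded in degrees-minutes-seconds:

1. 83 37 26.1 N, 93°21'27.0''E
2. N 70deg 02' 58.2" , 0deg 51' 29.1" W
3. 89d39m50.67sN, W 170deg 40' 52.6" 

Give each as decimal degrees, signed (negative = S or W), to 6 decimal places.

1. 83.623917, 93.357500
2. 70.049500, -0.858083
3. 89.664075, -170.681278

Point 1:
  φ: 83° + 37/60 + 26.1/3600 = 83 + 0.616667 + 0.007250 = 83.6239167
  N → positive
  λ: 93 + 21/60 + 27/3600 = 93.3575000
  E ⇒ keep positive
Point 2:
  Lat: 2′ + 58.2″ = 2.97000′; 70 + 2.97000/60 = 70.0495000
  N → positive
  Lon: 0° + 51/60 + 29.1/3600 = 0 + 0.850000 + 0.008083 = 0.8580833
  W ⇒ negate
Point 3:
  Latitude: 89° + 39/60 + 50.67/3600 = 89 + 0.650000 + 0.014075 = 89.6640750
  N ⇒ keep positive
  Longitude: 40′ + 52.6″ = 40.87667′; 170 + 40.87667/60 = 170.6812778
  hemisphere W, so the sign is −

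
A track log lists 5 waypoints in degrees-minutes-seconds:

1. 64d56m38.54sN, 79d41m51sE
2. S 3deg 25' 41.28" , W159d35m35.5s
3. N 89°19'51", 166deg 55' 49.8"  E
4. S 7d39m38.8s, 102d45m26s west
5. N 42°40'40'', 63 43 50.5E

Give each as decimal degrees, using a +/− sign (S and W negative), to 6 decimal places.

1. 64.944039, 79.697500
2. -3.428133, -159.593194
3. 89.330833, 166.930500
4. -7.660778, -102.757222
5. 42.677778, 63.730694

Point 1:
  Lat: 64 + 56/60 + 38.54/3600 = 64.9440389
  N → positive
  Longitude: 41′ + 51″ = 41.85000′; 79 + 41.85000/60 = 79.6975000
  E ⇒ keep positive
Point 2:
  φ: 3° + 25/60 + 41.28/3600 = 3 + 0.416667 + 0.011467 = 3.4281333
  S ⇒ negate
  Longitude: 159° + 35/60 + 35.5/3600 = 159 + 0.583333 + 0.009861 = 159.5931944
  hemisphere W, so the sign is −
Point 3:
  φ: 89° + 19/60 + 51/3600 = 89 + 0.316667 + 0.014167 = 89.3308333
  N ⇒ keep positive
  λ: 55′ + 49.8″ = 55.83000′; 166 + 55.83000/60 = 166.9305000
  E ⇒ keep positive
Point 4:
  φ: 39′ + 38.8″ = 39.64667′; 7 + 39.64667/60 = 7.6607778
  hemisphere S, so the sign is −
  Longitude: 45′ + 26″ = 45.43333′; 102 + 45.43333/60 = 102.7572222
  W → negative
Point 5:
  Lat: 40′ + 40″ = 40.66667′; 42 + 40.66667/60 = 42.6777778
  N ⇒ keep positive
  λ: 63° + 43/60 + 50.5/3600 = 63 + 0.716667 + 0.014028 = 63.7306944
  E → positive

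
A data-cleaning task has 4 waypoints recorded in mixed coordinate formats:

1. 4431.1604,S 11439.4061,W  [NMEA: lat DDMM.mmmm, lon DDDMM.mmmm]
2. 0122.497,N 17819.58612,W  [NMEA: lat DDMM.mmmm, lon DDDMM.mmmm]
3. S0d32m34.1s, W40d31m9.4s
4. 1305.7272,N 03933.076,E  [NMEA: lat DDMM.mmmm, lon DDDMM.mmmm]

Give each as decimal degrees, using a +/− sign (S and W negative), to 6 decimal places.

1. -44.519340, -114.656768
2. 1.374950, -178.326435
3. -0.542806, -40.519278
4. 13.095453, 39.551267

Point 1:
  Latitude: split at 2 digits → 44° and 31.1604′; 44 + 31.1604/60 = 44.5193400
  S ⇒ negate
  λ: degrees = first 3 digits = 114, minutes = 39.4061; 114 + 39.4061/60 = 114.6567683
  W ⇒ negate
Point 2:
  Lat: split at 2 digits → 01° and 22.497′; 1 + 22.497/60 = 1.3749500
  N → positive
  Longitude: split at 3 digits → 178° and 19.58612′; 178 + 19.58612/60 = 178.3264353
  hemisphere W, so the sign is −
Point 3:
  Lat: 32′ + 34.1″ = 32.56833′; 0 + 32.56833/60 = 0.5428056
  hemisphere S, so the sign is −
  Longitude: 31′ + 9.4″ = 31.15667′; 40 + 31.15667/60 = 40.5192778
  W ⇒ negate
Point 4:
  Lat: degrees = first 2 digits = 13, minutes = 5.7272; 13 + 5.7272/60 = 13.0954533
  N → positive
  Lon: degrees = first 3 digits = 39, minutes = 33.076; 39 + 33.076/60 = 39.5512667
  E ⇒ keep positive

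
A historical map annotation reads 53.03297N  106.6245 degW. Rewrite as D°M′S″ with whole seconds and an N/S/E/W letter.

53°01′59″ N, 106°37′28″ W

Latitude: 0.032970° → 1.97820′; 0.97820 × 60 = 58.69″
Longitude: whole degrees 106; 37.47000′ → 37′ and 28.20″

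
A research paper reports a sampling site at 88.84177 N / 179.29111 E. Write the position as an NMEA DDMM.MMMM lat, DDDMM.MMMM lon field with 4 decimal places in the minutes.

8850.5062,N / 17917.4666,E

Latitude: 88° + 0.841770 × 60 = 88° 50.506200′
λ: 179° + 0.291110 × 60 = 179° 17.466600′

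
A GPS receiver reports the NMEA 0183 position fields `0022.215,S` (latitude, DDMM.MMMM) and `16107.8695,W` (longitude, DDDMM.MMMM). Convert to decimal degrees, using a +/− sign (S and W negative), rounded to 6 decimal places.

-0.370250, -161.131158

φ: split at 2 digits → 00° and 22.215′; 0 + 22.215/60 = 0.3702500
hemisphere S, so the sign is −
Longitude: split at 3 digits → 161° and 7.8695′; 161 + 7.8695/60 = 161.1311583
W ⇒ negate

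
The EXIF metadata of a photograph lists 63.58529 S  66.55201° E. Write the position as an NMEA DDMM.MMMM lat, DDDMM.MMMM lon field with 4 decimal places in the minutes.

φ: fractional part 0.585290 → 35.117400 minutes
λ: 66° + 0.552010 × 60 = 66° 33.120600′

6335.1174,S / 06633.1206,E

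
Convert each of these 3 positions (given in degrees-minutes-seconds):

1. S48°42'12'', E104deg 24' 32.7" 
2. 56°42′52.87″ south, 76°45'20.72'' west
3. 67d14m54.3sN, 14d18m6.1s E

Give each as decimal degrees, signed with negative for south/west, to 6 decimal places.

1. -48.703333, 104.409083
2. -56.714686, -76.755756
3. 67.248417, 14.301694

Point 1:
  φ: 48° + 42/60 + 12/3600 = 48 + 0.700000 + 0.003333 = 48.7033333
  S → negative
  Lon: 104° + 24/60 + 32.7/3600 = 104 + 0.400000 + 0.009083 = 104.4090833
  E ⇒ keep positive
Point 2:
  Latitude: 56° + 42/60 + 52.87/3600 = 56 + 0.700000 + 0.014686 = 56.7146861
  S ⇒ negate
  Longitude: 76 + 45/60 + 20.72/3600 = 76.7557556
  W ⇒ negate
Point 3:
  Lat: 67° + 14/60 + 54.3/3600 = 67 + 0.233333 + 0.015083 = 67.2484167
  N → positive
  Longitude: 14 + 18/60 + 6.1/3600 = 14.3016944
  E ⇒ keep positive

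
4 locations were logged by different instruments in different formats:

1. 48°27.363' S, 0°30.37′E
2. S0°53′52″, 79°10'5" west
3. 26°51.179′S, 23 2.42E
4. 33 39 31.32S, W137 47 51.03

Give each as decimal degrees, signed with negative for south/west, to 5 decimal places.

Point 1:
  Latitude: 48 + 27.363/60 = 48.456050
  S ⇒ negate
  Longitude: 0 + 30.37/60 = 0.506167
  E → positive
Point 2:
  φ: 0 + 53/60 + 52/3600 = 0.897778
  S → negative
  Longitude: 10′ + 5″ = 10.08333′; 79 + 10.08333/60 = 79.168056
  W ⇒ negate
Point 3:
  Lat: 51.179′ = 0.852983°; total 26.852983
  S ⇒ negate
  Lon: 23 + 2.42/60 = 23.040333
  E ⇒ keep positive
Point 4:
  Lat: 33° + 39/60 + 31.32/3600 = 33 + 0.650000 + 0.008700 = 33.658700
  hemisphere S, so the sign is −
  Longitude: 137 + 47/60 + 51.03/3600 = 137.797508
  W → negative

1. -48.45605, 0.50617
2. -0.89778, -79.16806
3. -26.85298, 23.04033
4. -33.65870, -137.79751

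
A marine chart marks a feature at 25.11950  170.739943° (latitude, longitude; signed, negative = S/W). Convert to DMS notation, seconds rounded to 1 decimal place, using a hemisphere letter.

25°07′10.2″ N, 170°44′23.8″ E

φ: 0.119500° → 7.17000′; 0.17000 × 60 = 10.200″
Longitude: whole degrees 170; 44.39658′ → 44′ and 23.795″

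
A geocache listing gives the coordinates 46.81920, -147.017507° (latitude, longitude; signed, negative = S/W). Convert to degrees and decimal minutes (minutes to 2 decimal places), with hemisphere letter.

46° 49.15′ N, 147° 1.05′ W

Latitude: 46° + 0.819200 × 60 = 46° 49.1520′
Longitude is negative → W; |value| = 147.017507
Lon: minutes = (147.017507 − 147) × 60 = 1.0504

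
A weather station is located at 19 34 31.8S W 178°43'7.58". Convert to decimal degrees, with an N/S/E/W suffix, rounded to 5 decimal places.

19.57550° S, 178.71877° W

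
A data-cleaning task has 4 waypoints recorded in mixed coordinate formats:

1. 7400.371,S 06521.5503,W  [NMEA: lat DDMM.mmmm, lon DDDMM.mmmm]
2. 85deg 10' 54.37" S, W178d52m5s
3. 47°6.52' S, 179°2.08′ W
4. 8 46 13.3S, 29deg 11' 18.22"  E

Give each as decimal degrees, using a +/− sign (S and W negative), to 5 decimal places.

1. -74.00618, -65.35917
2. -85.18177, -178.86806
3. -47.10867, -179.03467
4. -8.77036, 29.18839

Point 1:
  φ: degrees = first 2 digits = 74, minutes = 0.371; 74 + 0.371/60 = 74.006183
  S → negative
  Longitude: split at 3 digits → 065° and 21.5503′; 65 + 21.5503/60 = 65.359172
  W ⇒ negate
Point 2:
  Lat: 85 + 10/60 + 54.37/3600 = 85.181769
  S → negative
  Longitude: 178° + 52/60 + 5/3600 = 178 + 0.866667 + 0.001389 = 178.868056
  W ⇒ negate
Point 3:
  Latitude: 6.52′ = 0.108667°; total 47.108667
  hemisphere S, so the sign is −
  Longitude: 2.08′ = 0.034667°; total 179.034667
  W → negative
Point 4:
  Latitude: 8° + 46/60 + 13.3/3600 = 8 + 0.766667 + 0.003694 = 8.770361
  S → negative
  λ: 29° + 11/60 + 18.22/3600 = 29 + 0.183333 + 0.005061 = 29.188394
  E ⇒ keep positive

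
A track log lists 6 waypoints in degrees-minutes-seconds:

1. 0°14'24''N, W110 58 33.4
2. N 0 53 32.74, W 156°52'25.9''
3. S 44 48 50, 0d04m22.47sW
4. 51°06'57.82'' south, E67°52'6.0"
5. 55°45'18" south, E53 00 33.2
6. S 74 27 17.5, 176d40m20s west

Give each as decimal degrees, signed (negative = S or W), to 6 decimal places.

Point 1:
  Latitude: 0 + 14/60 + 24/3600 = 0.2400000
  N ⇒ keep positive
  λ: 58′ + 33.4″ = 58.55667′; 110 + 58.55667/60 = 110.9759444
  hemisphere W, so the sign is −
Point 2:
  Lat: 0 + 53/60 + 32.74/3600 = 0.8924278
  N ⇒ keep positive
  λ: 156° + 52/60 + 25.9/3600 = 156 + 0.866667 + 0.007194 = 156.8738611
  W → negative
Point 3:
  Latitude: 44 + 48/60 + 50/3600 = 44.8138889
  hemisphere S, so the sign is −
  λ: 0 + 4/60 + 22.47/3600 = 0.0729083
  hemisphere W, so the sign is −
Point 4:
  Latitude: 51 + 6/60 + 57.82/3600 = 51.1160611
  S → negative
  Lon: 52′ + 6″ = 52.10000′; 67 + 52.10000/60 = 67.8683333
  E ⇒ keep positive
Point 5:
  φ: 45′ + 18″ = 45.30000′; 55 + 45.30000/60 = 55.7550000
  S ⇒ negate
  Longitude: 53 + 0/60 + 33.2/3600 = 53.0092222
  E ⇒ keep positive
Point 6:
  Lat: 27′ + 17.5″ = 27.29167′; 74 + 27.29167/60 = 74.4548611
  S ⇒ negate
  λ: 176° + 40/60 + 20/3600 = 176 + 0.666667 + 0.005556 = 176.6722222
  hemisphere W, so the sign is −

1. 0.240000, -110.975944
2. 0.892428, -156.873861
3. -44.813889, -0.072908
4. -51.116061, 67.868333
5. -55.755000, 53.009222
6. -74.454861, -176.672222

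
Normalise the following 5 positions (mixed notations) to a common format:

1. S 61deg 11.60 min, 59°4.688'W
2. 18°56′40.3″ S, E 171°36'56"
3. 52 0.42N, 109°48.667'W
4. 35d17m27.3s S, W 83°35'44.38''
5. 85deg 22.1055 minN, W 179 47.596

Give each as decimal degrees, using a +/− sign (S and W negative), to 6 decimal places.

Point 1:
  φ: 11.6′ = 0.193333°; total 61.1933333
  S → negative
  Lon: 4.688′ = 0.078133°; total 59.0781333
  hemisphere W, so the sign is −
Point 2:
  φ: 56′ + 40.3″ = 56.67167′; 18 + 56.67167/60 = 18.9445278
  S ⇒ negate
  λ: 36′ + 56″ = 36.93333′; 171 + 36.93333/60 = 171.6155556
  E ⇒ keep positive
Point 3:
  Latitude: 52 + 0.42/60 = 52.0070000
  N ⇒ keep positive
  λ: 48.667′ = 0.811117°; total 109.8111167
  W ⇒ negate
Point 4:
  Latitude: 17′ + 27.3″ = 17.45500′; 35 + 17.45500/60 = 35.2909167
  S ⇒ negate
  Lon: 35′ + 44.38″ = 35.73967′; 83 + 35.73967/60 = 83.5956611
  W → negative
Point 5:
  Latitude: 22.1055′ = 0.368425°; total 85.3684250
  N → positive
  Longitude: 47.596′ = 0.793267°; total 179.7932667
  W ⇒ negate

1. -61.193333, -59.078133
2. -18.944528, 171.615556
3. 52.007000, -109.811117
4. -35.290917, -83.595661
5. 85.368425, -179.793267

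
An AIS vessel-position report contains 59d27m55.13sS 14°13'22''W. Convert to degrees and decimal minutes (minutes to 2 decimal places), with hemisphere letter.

59° 27.92′ S, 14° 13.37′ W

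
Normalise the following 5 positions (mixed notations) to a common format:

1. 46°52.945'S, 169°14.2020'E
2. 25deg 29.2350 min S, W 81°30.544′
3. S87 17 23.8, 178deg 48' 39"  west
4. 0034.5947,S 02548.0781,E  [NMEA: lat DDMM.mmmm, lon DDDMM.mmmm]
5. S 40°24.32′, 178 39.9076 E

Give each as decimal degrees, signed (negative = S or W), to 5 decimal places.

Point 1:
  Lat: 46 + 52.945/60 = 46.882417
  S ⇒ negate
  λ: 169 + 14.202/60 = 169.236700
  E → positive
Point 2:
  Lat: 29.235′ = 0.487250°; total 25.487250
  S ⇒ negate
  Lon: 81 + 30.544/60 = 81.509067
  W → negative
Point 3:
  φ: 87° + 17/60 + 23.8/3600 = 87 + 0.283333 + 0.006611 = 87.289944
  hemisphere S, so the sign is −
  Lon: 48′ + 39″ = 48.65000′; 178 + 48.65000/60 = 178.810833
  hemisphere W, so the sign is −
Point 4:
  Latitude: split at 2 digits → 00° and 34.5947′; 0 + 34.5947/60 = 0.576578
  S ⇒ negate
  Longitude: split at 3 digits → 025° and 48.0781′; 25 + 48.0781/60 = 25.801302
  E → positive
Point 5:
  Lat: 40 + 24.32/60 = 40.405333
  hemisphere S, so the sign is −
  λ: 39.9076′ = 0.665127°; total 178.665127
  E ⇒ keep positive

1. -46.88242, 169.23670
2. -25.48725, -81.50907
3. -87.28994, -178.81083
4. -0.57658, 25.80130
5. -40.40533, 178.66513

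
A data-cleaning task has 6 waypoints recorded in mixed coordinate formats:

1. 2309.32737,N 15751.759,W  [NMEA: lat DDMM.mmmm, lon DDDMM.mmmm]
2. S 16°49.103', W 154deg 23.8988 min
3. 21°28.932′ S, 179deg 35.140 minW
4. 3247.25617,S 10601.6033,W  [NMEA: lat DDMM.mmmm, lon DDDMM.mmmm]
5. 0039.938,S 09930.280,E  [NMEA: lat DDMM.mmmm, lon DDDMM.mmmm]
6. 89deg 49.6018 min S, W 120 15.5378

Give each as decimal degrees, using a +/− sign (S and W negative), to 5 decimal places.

1. 23.15546, -157.86265
2. -16.81838, -154.39831
3. -21.48220, -179.58567
4. -32.78760, -106.02672
5. -0.66563, 99.50467
6. -89.82670, -120.25896

Point 1:
  Lat: split at 2 digits → 23° and 9.32737′; 23 + 9.32737/60 = 23.155456
  N ⇒ keep positive
  λ: split at 3 digits → 157° and 51.759′; 157 + 51.759/60 = 157.862650
  W → negative
Point 2:
  Lat: 16 + 49.103/60 = 16.818383
  hemisphere S, so the sign is −
  Lon: 23.8988′ = 0.398313°; total 154.398313
  W → negative
Point 3:
  Latitude: 28.932′ = 0.482200°; total 21.482200
  S → negative
  Lon: 35.14′ = 0.585667°; total 179.585667
  hemisphere W, so the sign is −
Point 4:
  Latitude: split at 2 digits → 32° and 47.25617′; 32 + 47.25617/60 = 32.787603
  S ⇒ negate
  λ: split at 3 digits → 106° and 1.6033′; 106 + 1.6033/60 = 106.026722
  hemisphere W, so the sign is −
Point 5:
  Latitude: split at 2 digits → 00° and 39.938′; 0 + 39.938/60 = 0.665633
  S ⇒ negate
  λ: split at 3 digits → 099° and 30.28′; 99 + 30.28/60 = 99.504667
  E ⇒ keep positive
Point 6:
  φ: 89 + 49.6018/60 = 89.826697
  S → negative
  Longitude: 120 + 15.5378/60 = 120.258963
  hemisphere W, so the sign is −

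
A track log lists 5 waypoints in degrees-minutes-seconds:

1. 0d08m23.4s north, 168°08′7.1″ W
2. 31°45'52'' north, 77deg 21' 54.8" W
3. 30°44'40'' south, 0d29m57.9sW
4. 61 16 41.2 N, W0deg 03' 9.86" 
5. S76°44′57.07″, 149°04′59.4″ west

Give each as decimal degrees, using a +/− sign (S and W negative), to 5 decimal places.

1. 0.13983, -168.13531
2. 31.76444, -77.36522
3. -30.74444, -0.49942
4. 61.27811, -0.05274
5. -76.74919, -149.08317

Point 1:
  Lat: 8′ + 23.4″ = 8.39000′; 0 + 8.39000/60 = 0.139833
  N ⇒ keep positive
  λ: 168 + 8/60 + 7.1/3600 = 168.135306
  W → negative
Point 2:
  Lat: 31 + 45/60 + 52/3600 = 31.764444
  N → positive
  Longitude: 21′ + 54.8″ = 21.91333′; 77 + 21.91333/60 = 77.365222
  hemisphere W, so the sign is −
Point 3:
  Lat: 30° + 44/60 + 40/3600 = 30 + 0.733333 + 0.011111 = 30.744444
  S → negative
  Longitude: 0° + 29/60 + 57.9/3600 = 0 + 0.483333 + 0.016083 = 0.499417
  W → negative
Point 4:
  φ: 61° + 16/60 + 41.2/3600 = 61 + 0.266667 + 0.011444 = 61.278111
  N → positive
  Lon: 3′ + 9.86″ = 3.16433′; 0 + 3.16433/60 = 0.052739
  W ⇒ negate
Point 5:
  Lat: 76° + 44/60 + 57.07/3600 = 76 + 0.733333 + 0.015853 = 76.749186
  S → negative
  λ: 149 + 4/60 + 59.4/3600 = 149.083167
  hemisphere W, so the sign is −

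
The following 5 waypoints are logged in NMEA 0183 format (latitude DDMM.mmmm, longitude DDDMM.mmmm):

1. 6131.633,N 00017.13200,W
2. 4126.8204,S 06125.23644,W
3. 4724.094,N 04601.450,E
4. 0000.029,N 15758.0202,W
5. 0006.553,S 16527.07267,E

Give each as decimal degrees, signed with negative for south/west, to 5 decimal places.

1. 61.52722, -0.28553
2. -41.44701, -61.42061
3. 47.40157, 46.02417
4. 0.00048, -157.96700
5. -0.10922, 165.45121

Point 1:
  Lat: degrees = first 2 digits = 61, minutes = 31.633; 61 + 31.633/60 = 61.527217
  N ⇒ keep positive
  Lon: degrees = first 3 digits = 0, minutes = 17.132; 0 + 17.132/60 = 0.285533
  W ⇒ negate
Point 2:
  φ: degrees = first 2 digits = 41, minutes = 26.8204; 41 + 26.8204/60 = 41.447007
  S ⇒ negate
  λ: degrees = first 3 digits = 61, minutes = 25.23644; 61 + 25.23644/60 = 61.420607
  W ⇒ negate
Point 3:
  Latitude: split at 2 digits → 47° and 24.094′; 47 + 24.094/60 = 47.401567
  N ⇒ keep positive
  Longitude: degrees = first 3 digits = 46, minutes = 1.45; 46 + 1.45/60 = 46.024167
  E ⇒ keep positive
Point 4:
  φ: degrees = first 2 digits = 0, minutes = 0.029; 0 + 0.029/60 = 0.000483
  N → positive
  Longitude: degrees = first 3 digits = 157, minutes = 58.0202; 157 + 58.0202/60 = 157.967003
  W ⇒ negate
Point 5:
  Lat: degrees = first 2 digits = 0, minutes = 6.553; 0 + 6.553/60 = 0.109217
  S → negative
  λ: degrees = first 3 digits = 165, minutes = 27.07267; 165 + 27.07267/60 = 165.451211
  E → positive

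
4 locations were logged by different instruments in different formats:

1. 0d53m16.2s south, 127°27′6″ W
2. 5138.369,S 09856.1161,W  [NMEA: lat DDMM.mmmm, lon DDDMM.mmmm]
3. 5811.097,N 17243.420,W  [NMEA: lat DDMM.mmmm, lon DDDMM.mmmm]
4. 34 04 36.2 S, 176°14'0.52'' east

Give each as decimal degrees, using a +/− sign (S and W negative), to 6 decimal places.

1. -0.887833, -127.451667
2. -51.639483, -98.935268
3. 58.184950, -172.723667
4. -34.076722, 176.233478

Point 1:
  Latitude: 0° + 53/60 + 16.2/3600 = 0 + 0.883333 + 0.004500 = 0.8878333
  S ⇒ negate
  Lon: 127° + 27/60 + 6/3600 = 127 + 0.450000 + 0.001667 = 127.4516667
  hemisphere W, so the sign is −
Point 2:
  Latitude: degrees = first 2 digits = 51, minutes = 38.369; 51 + 38.369/60 = 51.6394833
  S ⇒ negate
  λ: split at 3 digits → 098° and 56.1161′; 98 + 56.1161/60 = 98.9352683
  hemisphere W, so the sign is −
Point 3:
  φ: degrees = first 2 digits = 58, minutes = 11.097; 58 + 11.097/60 = 58.1849500
  N ⇒ keep positive
  Longitude: split at 3 digits → 172° and 43.42′; 172 + 43.42/60 = 172.7236667
  W ⇒ negate
Point 4:
  Latitude: 34 + 4/60 + 36.2/3600 = 34.0767222
  hemisphere S, so the sign is −
  Longitude: 176 + 14/60 + 0.52/3600 = 176.2334778
  E → positive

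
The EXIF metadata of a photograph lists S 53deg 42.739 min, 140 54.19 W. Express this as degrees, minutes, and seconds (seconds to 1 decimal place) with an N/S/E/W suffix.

53°42′44.3″ S, 140°54′11.4″ W

Latitude: 42.73900′ → 42′ and 0.73900 × 60 = 44.340″
Lon: fractional minutes 0.19000 × 60 = 11.400″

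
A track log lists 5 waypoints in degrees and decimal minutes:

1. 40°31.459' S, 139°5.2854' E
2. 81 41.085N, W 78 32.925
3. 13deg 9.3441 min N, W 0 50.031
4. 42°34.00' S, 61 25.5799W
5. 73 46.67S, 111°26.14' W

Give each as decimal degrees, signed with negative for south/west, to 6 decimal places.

Point 1:
  Lat: 31.459′ = 0.524317°; total 40.5243167
  S ⇒ negate
  Lon: 139 + 5.2854/60 = 139.0880900
  E → positive
Point 2:
  Lat: 81 + 41.085/60 = 81.6847500
  N ⇒ keep positive
  Lon: 32.925′ = 0.548750°; total 78.5487500
  hemisphere W, so the sign is −
Point 3:
  φ: 13 + 9.3441/60 = 13.1557350
  N ⇒ keep positive
  Longitude: 50.031′ = 0.833850°; total 0.8338500
  W ⇒ negate
Point 4:
  Latitude: 42 + 34/60 = 42.5666667
  S → negative
  Lon: 25.5799′ = 0.426332°; total 61.4263317
  W ⇒ negate
Point 5:
  Lat: 46.67′ = 0.777833°; total 73.7778333
  S ⇒ negate
  λ: 26.14′ = 0.435667°; total 111.4356667
  W ⇒ negate

1. -40.524317, 139.088090
2. 81.684750, -78.548750
3. 13.155735, -0.833850
4. -42.566667, -61.426332
5. -73.777833, -111.435667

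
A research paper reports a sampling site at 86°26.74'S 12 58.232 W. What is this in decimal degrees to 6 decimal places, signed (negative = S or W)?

-86.445667, -12.970533

Lat: 26.74′ = 0.445667°; total 86.4456667
S → negative
Longitude: 12 + 58.232/60 = 12.9705333
W → negative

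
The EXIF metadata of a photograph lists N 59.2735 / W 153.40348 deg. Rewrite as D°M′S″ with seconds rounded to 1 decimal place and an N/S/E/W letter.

59°16′24.6″ N, 153°24′12.5″ W

Latitude: 0.273500 × 60 = 16.41000′ → 16′, remainder × 60 = 24.600″
Lon: 0.403480 × 60 = 24.20880′ → 24′, remainder × 60 = 12.528″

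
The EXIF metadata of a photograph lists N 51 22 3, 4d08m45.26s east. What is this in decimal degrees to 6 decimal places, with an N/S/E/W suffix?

51.367500° N, 4.145906° E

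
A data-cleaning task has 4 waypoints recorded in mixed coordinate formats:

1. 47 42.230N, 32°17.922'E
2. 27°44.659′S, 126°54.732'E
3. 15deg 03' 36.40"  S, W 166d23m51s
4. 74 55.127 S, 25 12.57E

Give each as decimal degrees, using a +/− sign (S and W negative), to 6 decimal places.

Point 1:
  Latitude: 47 + 42.23/60 = 47.7038333
  N → positive
  λ: 17.922′ = 0.298700°; total 32.2987000
  E → positive
Point 2:
  φ: 27 + 44.659/60 = 27.7443167
  S ⇒ negate
  λ: 126 + 54.732/60 = 126.9122000
  E ⇒ keep positive
Point 3:
  φ: 15 + 3/60 + 36.4/3600 = 15.0601111
  S ⇒ negate
  Longitude: 23′ + 51″ = 23.85000′; 166 + 23.85000/60 = 166.3975000
  hemisphere W, so the sign is −
Point 4:
  Latitude: 55.127′ = 0.918783°; total 74.9187833
  S ⇒ negate
  Lon: 12.57′ = 0.209500°; total 25.2095000
  E ⇒ keep positive

1. 47.703833, 32.298700
2. -27.744317, 126.912200
3. -15.060111, -166.397500
4. -74.918783, 25.209500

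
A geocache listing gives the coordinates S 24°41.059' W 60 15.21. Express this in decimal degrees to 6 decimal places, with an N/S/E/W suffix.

Lat: 24 + 41.059/60 = 24.6843167
Lon: 60 + 15.21/60 = 60.2535000

24.684317° S, 60.253500° W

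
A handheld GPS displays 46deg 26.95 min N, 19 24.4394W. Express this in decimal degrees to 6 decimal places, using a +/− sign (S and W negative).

46.449167, -19.407323

Lat: 26.95′ = 0.449167°; total 46.4491667
N → positive
λ: 19 + 24.4394/60 = 19.4073233
hemisphere W, so the sign is −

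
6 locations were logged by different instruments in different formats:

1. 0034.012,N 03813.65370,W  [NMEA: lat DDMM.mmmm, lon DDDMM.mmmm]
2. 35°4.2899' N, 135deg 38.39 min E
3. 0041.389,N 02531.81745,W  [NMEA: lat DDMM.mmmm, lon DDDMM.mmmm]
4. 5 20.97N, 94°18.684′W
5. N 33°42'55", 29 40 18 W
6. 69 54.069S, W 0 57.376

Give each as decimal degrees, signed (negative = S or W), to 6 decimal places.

1. 0.566867, -38.227562
2. 35.071498, 135.639833
3. 0.689817, -25.530291
4. 5.349500, -94.311400
5. 33.715278, -29.671667
6. -69.901150, -0.956267

Point 1:
  φ: split at 2 digits → 00° and 34.012′; 0 + 34.012/60 = 0.5668667
  N ⇒ keep positive
  Lon: split at 3 digits → 038° and 13.6537′; 38 + 13.6537/60 = 38.2275617
  hemisphere W, so the sign is −
Point 2:
  Latitude: 4.2899′ = 0.071498°; total 35.0714983
  N ⇒ keep positive
  λ: 135 + 38.39/60 = 135.6398333
  E → positive
Point 3:
  Lat: split at 2 digits → 00° and 41.389′; 0 + 41.389/60 = 0.6898167
  N ⇒ keep positive
  Longitude: split at 3 digits → 025° and 31.81745′; 25 + 31.81745/60 = 25.5302908
  W ⇒ negate
Point 4:
  Lat: 5 + 20.97/60 = 5.3495000
  N → positive
  Longitude: 94 + 18.684/60 = 94.3114000
  hemisphere W, so the sign is −
Point 5:
  φ: 33° + 42/60 + 55/3600 = 33 + 0.700000 + 0.015278 = 33.7152778
  N → positive
  λ: 40′ + 18″ = 40.30000′; 29 + 40.30000/60 = 29.6716667
  hemisphere W, so the sign is −
Point 6:
  Lat: 69 + 54.069/60 = 69.9011500
  S → negative
  λ: 0 + 57.376/60 = 0.9562667
  hemisphere W, so the sign is −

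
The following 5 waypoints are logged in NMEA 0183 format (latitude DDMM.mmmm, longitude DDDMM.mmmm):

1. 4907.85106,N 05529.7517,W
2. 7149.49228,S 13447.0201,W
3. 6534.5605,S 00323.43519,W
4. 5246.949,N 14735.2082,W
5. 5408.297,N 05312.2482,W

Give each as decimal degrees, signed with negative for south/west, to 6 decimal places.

1. 49.130851, -55.495862
2. -71.824871, -134.783668
3. -65.576008, -3.390587
4. 52.782483, -147.586803
5. 54.138283, -53.204137

Point 1:
  Latitude: split at 2 digits → 49° and 7.85106′; 49 + 7.85106/60 = 49.1308510
  N → positive
  Lon: degrees = first 3 digits = 55, minutes = 29.7517; 55 + 29.7517/60 = 55.4958617
  W ⇒ negate
Point 2:
  Latitude: degrees = first 2 digits = 71, minutes = 49.49228; 71 + 49.49228/60 = 71.8248713
  hemisphere S, so the sign is −
  Longitude: split at 3 digits → 134° and 47.0201′; 134 + 47.0201/60 = 134.7836683
  W ⇒ negate
Point 3:
  Lat: degrees = first 2 digits = 65, minutes = 34.5605; 65 + 34.5605/60 = 65.5760083
  S ⇒ negate
  λ: split at 3 digits → 003° and 23.43519′; 3 + 23.43519/60 = 3.3905865
  W → negative
Point 4:
  Latitude: split at 2 digits → 52° and 46.949′; 52 + 46.949/60 = 52.7824833
  N ⇒ keep positive
  λ: split at 3 digits → 147° and 35.2082′; 147 + 35.2082/60 = 147.5868033
  W ⇒ negate
Point 5:
  Latitude: degrees = first 2 digits = 54, minutes = 8.297; 54 + 8.297/60 = 54.1382833
  N → positive
  Lon: split at 3 digits → 053° and 12.2482′; 53 + 12.2482/60 = 53.2041367
  hemisphere W, so the sign is −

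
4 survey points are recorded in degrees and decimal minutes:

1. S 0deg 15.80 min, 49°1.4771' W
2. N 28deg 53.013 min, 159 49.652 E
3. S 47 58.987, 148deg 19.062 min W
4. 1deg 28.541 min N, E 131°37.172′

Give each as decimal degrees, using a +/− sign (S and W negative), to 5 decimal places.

Point 1:
  Lat: 0 + 15.8/60 = 0.263333
  S ⇒ negate
  Longitude: 49 + 1.4771/60 = 49.024618
  hemisphere W, so the sign is −
Point 2:
  φ: 53.013′ = 0.883550°; total 28.883550
  N → positive
  Longitude: 159 + 49.652/60 = 159.827533
  E → positive
Point 3:
  Latitude: 47 + 58.987/60 = 47.983117
  hemisphere S, so the sign is −
  Longitude: 148 + 19.062/60 = 148.317700
  hemisphere W, so the sign is −
Point 4:
  φ: 1 + 28.541/60 = 1.475683
  N → positive
  λ: 131 + 37.172/60 = 131.619533
  E ⇒ keep positive

1. -0.26333, -49.02462
2. 28.88355, 159.82753
3. -47.98312, -148.31770
4. 1.47568, 131.61953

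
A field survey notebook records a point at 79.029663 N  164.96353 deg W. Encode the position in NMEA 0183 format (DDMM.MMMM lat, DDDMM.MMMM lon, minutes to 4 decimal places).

Latitude: minutes = (79.029663 − 79) × 60 = 1.779780
λ: minutes = (164.963530 − 164) × 60 = 57.811800

7901.7798,N / 16457.8118,W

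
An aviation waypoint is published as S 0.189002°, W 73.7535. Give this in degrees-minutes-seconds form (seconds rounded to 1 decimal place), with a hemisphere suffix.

0°11′20.4″ S, 73°45′12.6″ W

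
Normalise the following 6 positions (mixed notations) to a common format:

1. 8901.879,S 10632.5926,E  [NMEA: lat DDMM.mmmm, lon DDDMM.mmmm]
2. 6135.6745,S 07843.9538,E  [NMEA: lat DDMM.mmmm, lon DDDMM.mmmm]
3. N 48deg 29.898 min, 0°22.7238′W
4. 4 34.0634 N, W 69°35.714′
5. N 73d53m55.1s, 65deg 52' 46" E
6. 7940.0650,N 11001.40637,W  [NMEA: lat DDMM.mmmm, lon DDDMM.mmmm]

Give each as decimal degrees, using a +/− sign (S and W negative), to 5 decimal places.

Point 1:
  φ: split at 2 digits → 89° and 1.879′; 89 + 1.879/60 = 89.031317
  hemisphere S, so the sign is −
  Lon: degrees = first 3 digits = 106, minutes = 32.5926; 106 + 32.5926/60 = 106.543210
  E ⇒ keep positive
Point 2:
  Lat: split at 2 digits → 61° and 35.6745′; 61 + 35.6745/60 = 61.594575
  S ⇒ negate
  λ: degrees = first 3 digits = 78, minutes = 43.9538; 78 + 43.9538/60 = 78.732563
  E → positive
Point 3:
  Latitude: 29.898′ = 0.498300°; total 48.498300
  N → positive
  Longitude: 22.7238′ = 0.378730°; total 0.378730
  hemisphere W, so the sign is −
Point 4:
  Lat: 34.0634′ = 0.567723°; total 4.567723
  N ⇒ keep positive
  Lon: 35.714′ = 0.595233°; total 69.595233
  hemisphere W, so the sign is −
Point 5:
  Latitude: 73 + 53/60 + 55.1/3600 = 73.898639
  N ⇒ keep positive
  Longitude: 52′ + 46″ = 52.76667′; 65 + 52.76667/60 = 65.879444
  E → positive
Point 6:
  Lat: split at 2 digits → 79° and 40.065′; 79 + 40.065/60 = 79.667750
  N → positive
  λ: split at 3 digits → 110° and 1.40637′; 110 + 1.40637/60 = 110.023440
  W ⇒ negate

1. -89.03132, 106.54321
2. -61.59458, 78.73256
3. 48.49830, -0.37873
4. 4.56772, -69.59523
5. 73.89864, 65.87944
6. 79.66775, -110.02344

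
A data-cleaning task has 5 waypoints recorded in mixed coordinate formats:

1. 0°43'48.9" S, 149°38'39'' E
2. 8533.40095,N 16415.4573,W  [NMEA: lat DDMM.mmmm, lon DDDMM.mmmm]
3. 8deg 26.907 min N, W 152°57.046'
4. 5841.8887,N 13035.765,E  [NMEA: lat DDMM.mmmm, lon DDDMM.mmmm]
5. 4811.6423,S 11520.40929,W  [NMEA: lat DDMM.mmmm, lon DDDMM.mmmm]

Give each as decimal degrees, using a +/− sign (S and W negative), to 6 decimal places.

Point 1:
  Latitude: 43′ + 48.9″ = 43.81500′; 0 + 43.81500/60 = 0.7302500
  S ⇒ negate
  Lon: 149 + 38/60 + 39/3600 = 149.6441667
  E → positive
Point 2:
  Lat: degrees = first 2 digits = 85, minutes = 33.40095; 85 + 33.40095/60 = 85.5566825
  N ⇒ keep positive
  λ: split at 3 digits → 164° and 15.4573′; 164 + 15.4573/60 = 164.2576217
  W → negative
Point 3:
  Lat: 26.907′ = 0.448450°; total 8.4484500
  N ⇒ keep positive
  λ: 152 + 57.046/60 = 152.9507667
  W → negative
Point 4:
  φ: degrees = first 2 digits = 58, minutes = 41.8887; 58 + 41.8887/60 = 58.6981450
  N → positive
  λ: degrees = first 3 digits = 130, minutes = 35.765; 130 + 35.765/60 = 130.5960833
  E → positive
Point 5:
  φ: split at 2 digits → 48° and 11.6423′; 48 + 11.6423/60 = 48.1940383
  S ⇒ negate
  λ: split at 3 digits → 115° and 20.40929′; 115 + 20.40929/60 = 115.3401548
  W ⇒ negate

1. -0.730250, 149.644167
2. 85.556683, -164.257622
3. 8.448450, -152.950767
4. 58.698145, 130.596083
5. -48.194038, -115.340155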